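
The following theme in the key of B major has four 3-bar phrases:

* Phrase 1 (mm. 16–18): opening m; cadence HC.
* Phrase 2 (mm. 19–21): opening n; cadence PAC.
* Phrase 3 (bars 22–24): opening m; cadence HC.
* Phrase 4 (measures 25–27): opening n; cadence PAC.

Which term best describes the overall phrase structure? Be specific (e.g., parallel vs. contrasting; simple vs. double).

The cadence pattern HC–PAC–HC–PAC is weak–strong twice, and phrases 3–4 restate phrases 1–2: a period heard twice, not a double period (which would end weakly at phrase 2).

repeated period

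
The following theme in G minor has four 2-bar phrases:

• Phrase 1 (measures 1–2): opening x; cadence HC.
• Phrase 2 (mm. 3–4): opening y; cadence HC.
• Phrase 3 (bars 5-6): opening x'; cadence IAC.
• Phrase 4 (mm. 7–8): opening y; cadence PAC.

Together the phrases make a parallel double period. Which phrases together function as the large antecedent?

In a double period the first pair of phrases (ending half cadence) is the large antecedent and the second pair (ending perfect authentic cadence) is the large consequent; the antecedent is phrases 1 and 2.

phrases 1 and 2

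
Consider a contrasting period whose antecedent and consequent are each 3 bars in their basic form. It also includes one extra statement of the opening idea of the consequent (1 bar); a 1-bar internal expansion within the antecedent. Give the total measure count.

Basic contrasting period: 3 + 3 = 6 bars.
6 (basic form) + 1 (extra statement) + 1 (internal expansion) = 8.

8 measures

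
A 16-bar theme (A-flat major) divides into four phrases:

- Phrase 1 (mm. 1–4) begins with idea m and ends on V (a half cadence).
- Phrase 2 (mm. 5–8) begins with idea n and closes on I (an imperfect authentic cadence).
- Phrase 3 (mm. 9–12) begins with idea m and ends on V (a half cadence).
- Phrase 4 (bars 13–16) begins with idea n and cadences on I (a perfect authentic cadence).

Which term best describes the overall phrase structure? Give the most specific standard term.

Four phrases in two halves: the first half (mm. 1-8) ends with an imperfect authentic cadence, the second (mm. 9–16) with a perfect authentic cadence — a large antecedent–consequent pair, i.e. a double period.
Phrase 3 begins with the same material as phrase 1, making it parallel.

parallel double period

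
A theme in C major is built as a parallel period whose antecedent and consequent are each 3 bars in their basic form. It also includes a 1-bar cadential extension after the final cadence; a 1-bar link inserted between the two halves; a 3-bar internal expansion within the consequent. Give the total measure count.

11 measures

Basic parallel period: 3 + 3 = 6 bars.
6 (basic form) + 1 (cadential extension) + 1 (link) + 3 (internal expansion) = 11.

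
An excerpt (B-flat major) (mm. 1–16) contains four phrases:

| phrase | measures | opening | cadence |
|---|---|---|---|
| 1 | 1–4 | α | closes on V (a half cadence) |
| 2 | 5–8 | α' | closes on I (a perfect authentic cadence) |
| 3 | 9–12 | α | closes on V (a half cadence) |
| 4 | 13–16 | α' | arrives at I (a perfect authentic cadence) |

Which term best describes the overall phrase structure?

The cadence pattern HC–PAC–HC–PAC is weak–strong twice, and phrases 3–4 restate phrases 1–2: a period heard twice, not a double period (which would end weakly at phrase 2).

repeated period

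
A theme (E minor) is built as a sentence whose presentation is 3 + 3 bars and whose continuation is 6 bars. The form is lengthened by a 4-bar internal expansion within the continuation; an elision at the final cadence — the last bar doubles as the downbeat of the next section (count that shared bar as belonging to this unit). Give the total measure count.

16 measures

Basic sentence: 3 + 3 + 6 = 12 bars.
12 (basic form) + 4 (internal expansion) = 16.
The elision shares a bar with the next section but does not change this unit's count.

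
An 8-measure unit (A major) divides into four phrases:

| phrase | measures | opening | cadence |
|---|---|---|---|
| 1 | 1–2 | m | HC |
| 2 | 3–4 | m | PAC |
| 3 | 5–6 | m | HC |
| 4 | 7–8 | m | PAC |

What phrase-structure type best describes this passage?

repeated period

The cadence pattern HC–PAC–HC–PAC is weak–strong twice, and phrases 3–4 restate phrases 1–2: a period heard twice, not a double period (which would end weakly at phrase 2).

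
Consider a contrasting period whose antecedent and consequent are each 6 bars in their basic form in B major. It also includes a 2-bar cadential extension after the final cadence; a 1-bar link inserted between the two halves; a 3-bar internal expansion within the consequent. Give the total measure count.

Basic contrasting period: 6 + 6 = 12 bars.
12 (basic form) + 2 (cadential extension) + 1 (link) + 3 (internal expansion) = 18.

18 measures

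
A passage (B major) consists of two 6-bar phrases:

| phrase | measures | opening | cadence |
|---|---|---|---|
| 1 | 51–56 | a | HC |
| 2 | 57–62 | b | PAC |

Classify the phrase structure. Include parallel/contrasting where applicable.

contrasting period

Phrase 1 ends with a half cadence (weaker) and phrase 2 with a perfect authentic cadence (stronger): antecedent + consequent = a period.
The two phrases open with different material (a / b), so the period is contrasting.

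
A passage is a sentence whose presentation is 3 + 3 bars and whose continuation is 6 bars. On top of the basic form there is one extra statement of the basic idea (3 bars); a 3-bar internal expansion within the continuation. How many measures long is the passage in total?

Basic sentence: 3 + 3 + 6 = 12 bars.
12 (basic form) + 3 (extra statement) + 3 (internal expansion) = 18.

18 measures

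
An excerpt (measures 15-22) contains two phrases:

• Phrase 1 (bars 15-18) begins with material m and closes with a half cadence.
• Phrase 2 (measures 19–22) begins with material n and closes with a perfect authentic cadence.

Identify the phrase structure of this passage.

contrasting period

Phrase 1 ends with a half cadence (weaker) and phrase 2 with a perfect authentic cadence (stronger): antecedent + consequent = a period.
The two phrases open with different material (m / n), so the period is contrasting.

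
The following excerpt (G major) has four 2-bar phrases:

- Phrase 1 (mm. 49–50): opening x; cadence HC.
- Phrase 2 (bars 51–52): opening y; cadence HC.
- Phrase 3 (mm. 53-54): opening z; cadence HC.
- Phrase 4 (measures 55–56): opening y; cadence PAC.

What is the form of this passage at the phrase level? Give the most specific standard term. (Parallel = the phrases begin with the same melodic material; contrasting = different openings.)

Four phrases in two halves: the first half (mm. 49–52) ends with a half cadence, the second (mm. 53-56) with a perfect authentic cadence — a large antecedent–consequent pair, i.e. a double period.
Phrase 3 begins with different material from phrase 1, making it contrasting.

contrasting double period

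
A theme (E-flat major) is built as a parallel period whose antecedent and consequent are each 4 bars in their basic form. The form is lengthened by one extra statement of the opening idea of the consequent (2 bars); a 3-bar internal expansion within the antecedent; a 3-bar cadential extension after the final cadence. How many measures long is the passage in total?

Basic parallel period: 4 + 4 = 8 bars.
8 (basic form) + 2 (extra statement) + 3 (internal expansion) + 3 (cadential extension) = 16.

16 measures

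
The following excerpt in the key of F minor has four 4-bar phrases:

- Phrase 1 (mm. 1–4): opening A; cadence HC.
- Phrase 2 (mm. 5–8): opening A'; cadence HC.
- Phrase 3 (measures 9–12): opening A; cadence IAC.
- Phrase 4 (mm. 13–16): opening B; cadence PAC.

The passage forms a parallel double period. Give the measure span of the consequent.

In a double period the first pair of phrases (ending half cadence) is the large antecedent and the second pair (ending perfect authentic cadence) is the large consequent; the consequent is measures 9–16.

measures 9–16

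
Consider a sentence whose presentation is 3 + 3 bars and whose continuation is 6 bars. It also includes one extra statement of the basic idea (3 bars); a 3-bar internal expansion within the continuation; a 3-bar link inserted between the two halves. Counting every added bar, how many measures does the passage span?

Basic sentence: 3 + 3 + 6 = 12 bars.
12 (basic form) + 3 (extra statement) + 3 (internal expansion) + 3 (link) = 21.

21 measures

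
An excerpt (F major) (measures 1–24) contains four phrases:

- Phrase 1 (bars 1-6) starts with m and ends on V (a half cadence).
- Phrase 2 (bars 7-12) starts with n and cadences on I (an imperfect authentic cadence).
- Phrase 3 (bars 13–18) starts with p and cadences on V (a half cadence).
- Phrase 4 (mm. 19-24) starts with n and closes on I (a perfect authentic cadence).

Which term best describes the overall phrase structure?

contrasting double period

Four phrases in two halves: the first half (mm. 1–12) ends with an imperfect authentic cadence, the second (bars 13–24) with a perfect authentic cadence — a large antecedent–consequent pair, i.e. a double period.
Phrase 3 begins with different material from phrase 1, making it contrasting.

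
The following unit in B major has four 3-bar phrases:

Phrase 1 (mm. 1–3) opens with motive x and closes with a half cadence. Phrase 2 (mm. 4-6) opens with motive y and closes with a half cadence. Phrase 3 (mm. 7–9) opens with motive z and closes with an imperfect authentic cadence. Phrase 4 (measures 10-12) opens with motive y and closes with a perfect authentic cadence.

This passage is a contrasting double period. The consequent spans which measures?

measures 7–12

In a double period the four phrases pair into a large antecedent (phrases 1–2, ending half cadence) and a large consequent (phrases 3–4, ending perfect authentic cadence). The consequent spans measures 7-12.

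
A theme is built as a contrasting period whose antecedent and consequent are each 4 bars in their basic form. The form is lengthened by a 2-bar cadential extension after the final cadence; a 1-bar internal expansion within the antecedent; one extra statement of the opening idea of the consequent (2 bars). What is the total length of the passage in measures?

13 measures

Basic contrasting period: 4 + 4 = 8 bars.
8 (basic form) + 2 (cadential extension) + 1 (internal expansion) + 2 (extra statement) = 13.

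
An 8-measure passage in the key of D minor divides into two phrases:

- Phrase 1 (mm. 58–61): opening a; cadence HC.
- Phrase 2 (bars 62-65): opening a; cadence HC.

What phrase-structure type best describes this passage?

Both phrases have the same opening (a) and the same cadence (half cadence): the second is a restatement, not a consequent, so this is a repeated phrase rather than a period.

repeated phrase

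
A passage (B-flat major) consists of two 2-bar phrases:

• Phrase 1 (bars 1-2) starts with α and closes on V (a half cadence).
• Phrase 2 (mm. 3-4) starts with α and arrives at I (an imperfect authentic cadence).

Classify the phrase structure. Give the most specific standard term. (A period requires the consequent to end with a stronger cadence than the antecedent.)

Phrase 1 ends with a half cadence (weaker) and phrase 2 with an imperfect authentic cadence (stronger): antecedent + consequent = a period.
The two phrases open with the same material (α / α), so the period is parallel.

parallel period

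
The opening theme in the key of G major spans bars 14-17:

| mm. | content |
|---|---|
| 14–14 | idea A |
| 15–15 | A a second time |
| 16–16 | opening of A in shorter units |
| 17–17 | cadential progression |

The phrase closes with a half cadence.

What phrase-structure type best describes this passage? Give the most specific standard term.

sentence

Basic idea (bar 14) + its repetition (measure 15) form the presentation; fragmentation and cadence (mm. 16–17) form the continuation — the 4-bar whole is a sentence.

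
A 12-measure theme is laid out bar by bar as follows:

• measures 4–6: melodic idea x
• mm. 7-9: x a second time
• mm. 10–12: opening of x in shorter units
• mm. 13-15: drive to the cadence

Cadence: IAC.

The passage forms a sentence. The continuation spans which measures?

measures 10–15

After the presentation (bars 4-9), the continuation covers the fragmentation through the cadence: mm. 10–15.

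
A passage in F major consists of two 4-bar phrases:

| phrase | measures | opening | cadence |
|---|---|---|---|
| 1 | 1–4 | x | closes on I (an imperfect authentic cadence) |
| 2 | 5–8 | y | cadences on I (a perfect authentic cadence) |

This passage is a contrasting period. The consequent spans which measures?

The antecedent is the phrase ending with the weaker cadence (imperfect authentic cadence, phrase 1) and the consequent the one ending more conclusively (perfect authentic cadence, phrase 2); the consequent is mm. 5–8.

measures 5–8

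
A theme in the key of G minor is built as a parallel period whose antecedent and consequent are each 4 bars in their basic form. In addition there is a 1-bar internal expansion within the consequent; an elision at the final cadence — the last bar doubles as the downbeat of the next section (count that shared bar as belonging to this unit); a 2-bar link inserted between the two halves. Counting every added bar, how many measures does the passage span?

Basic parallel period: 4 + 4 = 8 bars.
8 (basic form) + 1 (internal expansion) + 2 (link) = 11.
The elision shares a bar with the next section but does not change this unit's count.

11 measures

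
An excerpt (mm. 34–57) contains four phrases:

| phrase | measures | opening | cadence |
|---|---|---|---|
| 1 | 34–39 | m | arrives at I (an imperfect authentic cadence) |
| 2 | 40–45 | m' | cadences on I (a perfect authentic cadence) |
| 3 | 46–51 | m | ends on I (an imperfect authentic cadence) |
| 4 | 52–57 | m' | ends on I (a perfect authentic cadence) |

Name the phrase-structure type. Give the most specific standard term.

The cadence pattern IAC–PAC–IAC–PAC is weak–strong twice, and phrases 3–4 restate phrases 1–2: a period heard twice, not a double period (which would end weakly at phrase 2).

repeated period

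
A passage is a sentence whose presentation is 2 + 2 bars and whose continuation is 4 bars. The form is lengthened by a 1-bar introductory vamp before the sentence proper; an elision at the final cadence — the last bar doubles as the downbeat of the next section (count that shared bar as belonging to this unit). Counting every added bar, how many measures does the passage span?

Basic sentence: 2 + 2 + 4 = 8 bars.
8 (basic form) + 1 (introduction) = 9.
The elision shares a bar with the next section but does not change this unit's count.

9 measures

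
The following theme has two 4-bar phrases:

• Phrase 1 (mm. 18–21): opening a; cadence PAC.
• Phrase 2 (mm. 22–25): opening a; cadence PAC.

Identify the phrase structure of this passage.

repeated phrase

Both phrases have the same opening (a) and the same cadence (perfect authentic cadence): the second is a restatement, not a consequent, so this is a repeated phrase rather than a period.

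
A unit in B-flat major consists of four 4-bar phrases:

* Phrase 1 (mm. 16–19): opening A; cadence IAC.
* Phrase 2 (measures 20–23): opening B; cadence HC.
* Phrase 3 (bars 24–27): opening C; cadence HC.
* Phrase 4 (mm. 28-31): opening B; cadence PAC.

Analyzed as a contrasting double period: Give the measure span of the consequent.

In a double period the four phrases pair into a large antecedent (phrases 1–2, ending half cadence) and a large consequent (phrases 3–4, ending perfect authentic cadence). The consequent spans bars 24–31.

measures 24–31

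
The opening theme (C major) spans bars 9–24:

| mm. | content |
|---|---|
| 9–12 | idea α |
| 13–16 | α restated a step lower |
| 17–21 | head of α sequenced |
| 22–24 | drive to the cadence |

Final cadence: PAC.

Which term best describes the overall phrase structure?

sentence

Basic idea (mm. 9-12) + its repetition (mm. 13–16) form the presentation; fragmentation and cadence (mm. 17–24) form the continuation — the 16-bar whole is a sentence.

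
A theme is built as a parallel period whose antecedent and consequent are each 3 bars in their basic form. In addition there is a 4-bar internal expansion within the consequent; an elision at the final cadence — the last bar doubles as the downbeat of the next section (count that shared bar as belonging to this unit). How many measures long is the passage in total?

Basic parallel period: 3 + 3 = 6 bars.
6 (basic form) + 4 (internal expansion) = 10.
The elision shares a bar with the next section but does not change this unit's count.

10 measures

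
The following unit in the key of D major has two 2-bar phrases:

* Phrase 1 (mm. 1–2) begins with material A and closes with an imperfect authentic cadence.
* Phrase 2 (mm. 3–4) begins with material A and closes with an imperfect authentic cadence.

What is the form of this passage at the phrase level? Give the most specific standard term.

repeated phrase

Both phrases have the same opening (A) and the same cadence (imperfect authentic cadence): the second is a restatement, not a consequent, so this is a repeated phrase rather than a period.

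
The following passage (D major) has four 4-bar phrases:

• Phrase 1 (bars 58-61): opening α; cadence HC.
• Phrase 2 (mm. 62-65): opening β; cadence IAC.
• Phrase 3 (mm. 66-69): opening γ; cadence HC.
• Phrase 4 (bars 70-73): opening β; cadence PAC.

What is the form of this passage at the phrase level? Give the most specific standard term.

Four phrases in two halves: the first half (mm. 58-65) ends with an imperfect authentic cadence, the second (measures 66–73) with a perfect authentic cadence — a large antecedent–consequent pair, i.e. a double period.
Phrase 3 begins with different material from phrase 1, making it contrasting.

contrasting double period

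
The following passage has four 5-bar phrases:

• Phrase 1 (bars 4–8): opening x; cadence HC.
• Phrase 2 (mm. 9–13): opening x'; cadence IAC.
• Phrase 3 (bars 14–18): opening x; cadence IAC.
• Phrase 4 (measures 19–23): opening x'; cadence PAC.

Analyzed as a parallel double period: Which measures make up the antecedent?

measures 4–13

In a double period the four phrases pair into a large antecedent (phrases 1–2, ending imperfect authentic cadence) and a large consequent (phrases 3–4, ending perfect authentic cadence). The antecedent spans measures 4-13.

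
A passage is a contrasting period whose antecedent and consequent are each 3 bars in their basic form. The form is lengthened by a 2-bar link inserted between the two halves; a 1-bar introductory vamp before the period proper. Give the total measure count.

Basic contrasting period: 3 + 3 = 6 bars.
6 (basic form) + 2 (link) + 1 (introduction) = 9.

9 measures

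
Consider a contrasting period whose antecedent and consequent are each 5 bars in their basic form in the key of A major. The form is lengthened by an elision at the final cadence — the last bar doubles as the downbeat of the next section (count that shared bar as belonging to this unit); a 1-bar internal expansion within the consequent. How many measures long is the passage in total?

11 measures

Basic contrasting period: 5 + 5 = 10 bars.
10 (basic form) + 1 (internal expansion) = 11.
The elision shares a bar with the next section but does not change this unit's count.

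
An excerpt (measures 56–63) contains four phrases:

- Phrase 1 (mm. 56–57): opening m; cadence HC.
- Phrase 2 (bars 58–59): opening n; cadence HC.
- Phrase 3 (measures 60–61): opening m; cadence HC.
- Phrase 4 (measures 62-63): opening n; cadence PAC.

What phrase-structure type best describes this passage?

parallel double period

Four phrases in two halves: the first half (mm. 56-59) ends with a half cadence, the second (mm. 60–63) with a perfect authentic cadence — a large antecedent–consequent pair, i.e. a double period.
Phrase 3 begins with the same material as phrase 1, making it parallel.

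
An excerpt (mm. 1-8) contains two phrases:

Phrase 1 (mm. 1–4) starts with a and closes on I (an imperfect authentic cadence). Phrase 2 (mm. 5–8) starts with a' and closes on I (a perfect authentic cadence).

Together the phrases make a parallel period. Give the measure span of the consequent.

measures 5–8

The phrase ending with the weaker cadence (imperfect authentic cadence) is the antecedent; the one ending more conclusively (perfect authentic cadence) is the consequent. The consequent is measures 5–8.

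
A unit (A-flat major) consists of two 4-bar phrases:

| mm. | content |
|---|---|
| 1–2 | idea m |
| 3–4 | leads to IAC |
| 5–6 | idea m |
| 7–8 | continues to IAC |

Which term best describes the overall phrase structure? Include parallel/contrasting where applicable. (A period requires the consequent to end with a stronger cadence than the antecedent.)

repeated phrase

Both phrases have the same opening (m) and the same cadence (imperfect authentic cadence): the second is a restatement, not a consequent, so this is a repeated phrase rather than a period.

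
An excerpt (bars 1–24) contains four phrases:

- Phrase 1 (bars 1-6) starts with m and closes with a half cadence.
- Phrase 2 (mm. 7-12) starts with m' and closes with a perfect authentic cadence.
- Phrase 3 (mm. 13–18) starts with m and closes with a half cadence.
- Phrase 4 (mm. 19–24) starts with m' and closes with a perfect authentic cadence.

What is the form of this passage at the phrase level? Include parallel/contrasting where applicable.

repeated period

The cadence pattern HC–PAC–HC–PAC is weak–strong twice, and phrases 3–4 restate phrases 1–2: a period heard twice, not a double period (which would end weakly at phrase 2).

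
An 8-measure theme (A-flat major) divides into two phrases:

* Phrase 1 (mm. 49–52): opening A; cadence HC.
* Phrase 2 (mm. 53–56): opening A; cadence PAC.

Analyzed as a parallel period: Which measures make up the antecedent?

The antecedent is the phrase ending with the weaker cadence (half cadence, phrase 1) and the consequent the one ending more conclusively (perfect authentic cadence, phrase 2); the antecedent is bars 49–52.

measures 49–52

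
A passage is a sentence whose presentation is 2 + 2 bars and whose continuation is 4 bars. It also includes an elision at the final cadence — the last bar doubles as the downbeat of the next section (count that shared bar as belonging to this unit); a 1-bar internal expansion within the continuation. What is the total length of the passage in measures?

9 measures

Basic sentence: 2 + 2 + 4 = 8 bars.
8 (basic form) + 1 (internal expansion) = 9.
The elision shares a bar with the next section but does not change this unit's count.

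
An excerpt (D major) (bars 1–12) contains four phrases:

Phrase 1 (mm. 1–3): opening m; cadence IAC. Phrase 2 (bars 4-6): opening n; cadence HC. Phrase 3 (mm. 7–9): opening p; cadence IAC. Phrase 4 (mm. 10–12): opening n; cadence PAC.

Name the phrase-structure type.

contrasting double period

Four phrases in two halves: the first half (bars 1–6) ends with a half cadence, the second (mm. 7-12) with a perfect authentic cadence — a large antecedent–consequent pair, i.e. a double period.
Phrase 3 begins with different material from phrase 1, making it contrasting.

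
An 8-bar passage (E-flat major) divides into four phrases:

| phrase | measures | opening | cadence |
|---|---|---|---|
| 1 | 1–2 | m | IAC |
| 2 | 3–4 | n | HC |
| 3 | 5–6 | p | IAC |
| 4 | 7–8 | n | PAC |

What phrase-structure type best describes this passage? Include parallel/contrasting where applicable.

Four phrases in two halves: the first half (mm. 1-4) ends with a half cadence, the second (mm. 5–8) with a perfect authentic cadence — a large antecedent–consequent pair, i.e. a double period.
Phrase 3 begins with different material from phrase 1, making it contrasting.

contrasting double period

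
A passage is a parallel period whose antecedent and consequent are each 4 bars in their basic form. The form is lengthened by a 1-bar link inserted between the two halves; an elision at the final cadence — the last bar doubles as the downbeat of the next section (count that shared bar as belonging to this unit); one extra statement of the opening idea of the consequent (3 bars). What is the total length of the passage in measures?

Basic parallel period: 4 + 4 = 8 bars.
8 (basic form) + 1 (link) + 3 (extra statement) = 12.
The elision shares a bar with the next section but does not change this unit's count.

12 measures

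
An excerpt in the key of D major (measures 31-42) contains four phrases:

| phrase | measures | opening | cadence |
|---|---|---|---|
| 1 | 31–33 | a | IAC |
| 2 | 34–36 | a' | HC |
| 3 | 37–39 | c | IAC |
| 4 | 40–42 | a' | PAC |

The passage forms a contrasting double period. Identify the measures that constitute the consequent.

measures 37–42

In a double period the four phrases pair into a large antecedent (phrases 1–2, ending half cadence) and a large consequent (phrases 3–4, ending perfect authentic cadence). The consequent spans measures 37–42.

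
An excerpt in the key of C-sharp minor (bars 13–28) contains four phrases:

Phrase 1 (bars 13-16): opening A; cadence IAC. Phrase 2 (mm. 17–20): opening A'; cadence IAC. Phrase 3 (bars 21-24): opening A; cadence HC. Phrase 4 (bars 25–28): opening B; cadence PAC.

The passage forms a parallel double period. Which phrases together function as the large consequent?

phrases 3 and 4

In a double period the first pair of phrases (ending imperfect authentic cadence) is the large antecedent and the second pair (ending perfect authentic cadence) is the large consequent; the consequent is phrases 3 and 4.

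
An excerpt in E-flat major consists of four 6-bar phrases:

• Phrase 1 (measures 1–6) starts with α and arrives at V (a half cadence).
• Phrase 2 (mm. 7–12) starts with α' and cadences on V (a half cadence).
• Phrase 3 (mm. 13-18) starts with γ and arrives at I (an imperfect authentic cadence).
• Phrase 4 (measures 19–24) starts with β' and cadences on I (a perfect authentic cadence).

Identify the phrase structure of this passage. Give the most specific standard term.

contrasting double period

Four phrases in two halves: the first half (mm. 1–12) ends with a half cadence, the second (mm. 13–24) with a perfect authentic cadence — a large antecedent–consequent pair, i.e. a double period.
Phrase 3 begins with different material from phrase 1, making it contrasting.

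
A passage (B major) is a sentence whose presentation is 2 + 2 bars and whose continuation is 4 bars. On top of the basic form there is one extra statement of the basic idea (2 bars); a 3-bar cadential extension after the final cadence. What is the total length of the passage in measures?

Basic sentence: 2 + 2 + 4 = 8 bars.
8 (basic form) + 2 (extra statement) + 3 (cadential extension) = 13.

13 measures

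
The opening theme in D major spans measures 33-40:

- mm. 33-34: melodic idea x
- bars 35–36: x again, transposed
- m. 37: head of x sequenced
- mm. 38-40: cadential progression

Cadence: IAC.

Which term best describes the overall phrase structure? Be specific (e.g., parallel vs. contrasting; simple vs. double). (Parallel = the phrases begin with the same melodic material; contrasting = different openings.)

sentence

Basic idea (bars 33–34) + its repetition (mm. 35–36) form the presentation; fragmentation and cadence (measures 37-40) form the continuation — the 8-bar whole is a sentence.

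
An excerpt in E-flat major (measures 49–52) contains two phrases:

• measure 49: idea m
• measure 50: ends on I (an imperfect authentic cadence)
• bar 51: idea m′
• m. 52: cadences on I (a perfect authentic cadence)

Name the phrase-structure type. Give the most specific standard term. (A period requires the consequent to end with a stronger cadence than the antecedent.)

Phrase 1 ends with an imperfect authentic cadence (weaker) and phrase 2 with a perfect authentic cadence (stronger): antecedent + consequent = a period.
The two phrases open with the same material (m / m′), so the period is parallel.

parallel period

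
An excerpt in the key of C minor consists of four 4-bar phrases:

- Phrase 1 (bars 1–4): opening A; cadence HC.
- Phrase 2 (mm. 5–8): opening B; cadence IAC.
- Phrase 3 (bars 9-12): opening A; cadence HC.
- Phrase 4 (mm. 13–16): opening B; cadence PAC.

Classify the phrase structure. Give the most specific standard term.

parallel double period

Four phrases in two halves: the first half (measures 1–8) ends with an imperfect authentic cadence, the second (bars 9–16) with a perfect authentic cadence — a large antecedent–consequent pair, i.e. a double period.
Phrase 3 begins with the same material as phrase 1, making it parallel.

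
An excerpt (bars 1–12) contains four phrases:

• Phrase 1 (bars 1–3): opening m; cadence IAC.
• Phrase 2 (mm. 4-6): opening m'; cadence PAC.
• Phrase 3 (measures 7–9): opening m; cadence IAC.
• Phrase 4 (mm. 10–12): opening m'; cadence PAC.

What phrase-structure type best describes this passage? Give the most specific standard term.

The cadence pattern IAC–PAC–IAC–PAC is weak–strong twice, and phrases 3–4 restate phrases 1–2: a period heard twice, not a double period (which would end weakly at phrase 2).

repeated period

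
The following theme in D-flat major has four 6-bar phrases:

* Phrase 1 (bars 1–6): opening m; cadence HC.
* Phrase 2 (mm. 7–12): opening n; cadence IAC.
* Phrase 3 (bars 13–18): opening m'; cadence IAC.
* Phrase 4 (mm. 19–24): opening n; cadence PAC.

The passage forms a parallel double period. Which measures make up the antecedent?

measures 1–12

In a double period the first pair of phrases (ending imperfect authentic cadence) is the large antecedent and the second pair (ending perfect authentic cadence) is the large consequent; the antecedent is measures 1–12.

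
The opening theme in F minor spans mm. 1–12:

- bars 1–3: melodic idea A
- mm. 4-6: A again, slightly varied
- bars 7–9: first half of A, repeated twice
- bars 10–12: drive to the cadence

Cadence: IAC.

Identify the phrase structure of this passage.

Basic idea (bars 1-3) + its repetition (mm. 4-6) form the presentation; fragmentation and cadence (bars 7–12) form the continuation — the 12-bar whole is a sentence.

sentence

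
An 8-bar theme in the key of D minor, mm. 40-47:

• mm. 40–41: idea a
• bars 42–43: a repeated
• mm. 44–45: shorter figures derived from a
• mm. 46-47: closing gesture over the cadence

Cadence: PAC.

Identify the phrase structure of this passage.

sentence

Basic idea (measures 40–41) + its repetition (mm. 42–43) form the presentation; fragmentation and cadence (mm. 44–47) form the continuation — the 8-bar whole is a sentence.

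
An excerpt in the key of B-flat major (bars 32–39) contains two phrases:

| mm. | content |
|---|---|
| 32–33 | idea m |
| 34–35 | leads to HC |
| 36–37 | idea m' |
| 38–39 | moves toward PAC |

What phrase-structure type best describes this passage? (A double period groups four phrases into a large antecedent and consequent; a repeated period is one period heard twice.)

parallel period

Phrase 1 ends with a half cadence (weaker) and phrase 2 with a perfect authentic cadence (stronger): antecedent + consequent = a period.
The two phrases open with the same material (m / m'), so the period is parallel.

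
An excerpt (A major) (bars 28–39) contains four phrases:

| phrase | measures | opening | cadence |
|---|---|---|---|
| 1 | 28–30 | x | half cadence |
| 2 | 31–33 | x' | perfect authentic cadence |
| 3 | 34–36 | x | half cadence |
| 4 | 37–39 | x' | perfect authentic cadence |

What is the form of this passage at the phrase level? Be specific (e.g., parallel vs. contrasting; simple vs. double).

The cadence pattern HC–PAC–HC–PAC is weak–strong twice, and phrases 3–4 restate phrases 1–2: a period heard twice, not a double period (which would end weakly at phrase 2).

repeated period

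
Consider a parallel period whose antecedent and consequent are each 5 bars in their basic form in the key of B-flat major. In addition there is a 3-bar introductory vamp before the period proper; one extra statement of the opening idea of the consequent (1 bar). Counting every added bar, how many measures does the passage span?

14 measures

Basic parallel period: 5 + 5 = 10 bars.
10 (basic form) + 3 (introduction) + 1 (extra statement) = 14.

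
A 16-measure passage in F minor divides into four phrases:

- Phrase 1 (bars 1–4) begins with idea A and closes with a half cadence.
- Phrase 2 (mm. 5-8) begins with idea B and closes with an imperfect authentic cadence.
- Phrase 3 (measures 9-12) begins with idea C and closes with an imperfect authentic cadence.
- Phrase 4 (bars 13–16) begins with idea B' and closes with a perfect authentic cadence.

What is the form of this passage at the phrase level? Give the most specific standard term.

Four phrases in two halves: the first half (measures 1-8) ends with an imperfect authentic cadence, the second (measures 9–16) with a perfect authentic cadence — a large antecedent–consequent pair, i.e. a double period.
Phrase 3 begins with different material from phrase 1, making it contrasting.

contrasting double period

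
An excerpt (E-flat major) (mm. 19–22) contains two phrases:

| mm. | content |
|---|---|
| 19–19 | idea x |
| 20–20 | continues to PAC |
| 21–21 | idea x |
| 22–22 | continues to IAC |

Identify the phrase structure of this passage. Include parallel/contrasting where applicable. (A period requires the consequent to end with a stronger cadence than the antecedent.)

The second phrase closes with an imperfect authentic cadence, which is not stronger than the first phrase's perfect authentic cadence; without a weak→strong cadential pair there is no antecedent–consequent relationship, so this is a phrase group rather than a period.

phrase group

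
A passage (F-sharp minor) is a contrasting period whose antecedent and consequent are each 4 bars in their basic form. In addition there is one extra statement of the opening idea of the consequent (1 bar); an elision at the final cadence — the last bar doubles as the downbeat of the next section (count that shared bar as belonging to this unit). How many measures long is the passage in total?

Basic contrasting period: 4 + 4 = 8 bars.
8 (basic form) + 1 (extra statement) = 9.
The elision shares a bar with the next section but does not change this unit's count.

9 measures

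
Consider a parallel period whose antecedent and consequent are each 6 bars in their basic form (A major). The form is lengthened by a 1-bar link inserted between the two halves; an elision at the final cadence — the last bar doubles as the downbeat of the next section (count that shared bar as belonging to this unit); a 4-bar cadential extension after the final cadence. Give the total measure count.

Basic parallel period: 6 + 6 = 12 bars.
12 (basic form) + 1 (link) + 4 (cadential extension) = 17.
The elision shares a bar with the next section but does not change this unit's count.

17 measures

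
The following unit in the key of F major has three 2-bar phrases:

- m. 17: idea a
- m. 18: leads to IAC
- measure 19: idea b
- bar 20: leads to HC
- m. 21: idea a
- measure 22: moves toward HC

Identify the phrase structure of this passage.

phrase group

The final phrase closes with a half cadence, which is not stronger than the preceding half cadence; the 3 phrases lack an overall antecedent–consequent design and so form a phrase group.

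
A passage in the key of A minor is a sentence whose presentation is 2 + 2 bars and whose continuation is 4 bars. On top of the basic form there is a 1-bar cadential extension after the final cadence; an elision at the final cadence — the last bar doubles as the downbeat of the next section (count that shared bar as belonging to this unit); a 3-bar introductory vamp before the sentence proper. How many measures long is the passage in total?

Basic sentence: 2 + 2 + 4 = 8 bars.
8 (basic form) + 1 (cadential extension) + 3 (introduction) = 12.
The elision shares a bar with the next section but does not change this unit's count.

12 measures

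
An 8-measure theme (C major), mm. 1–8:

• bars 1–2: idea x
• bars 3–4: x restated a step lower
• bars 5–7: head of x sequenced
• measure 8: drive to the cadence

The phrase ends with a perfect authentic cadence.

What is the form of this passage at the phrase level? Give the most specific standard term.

sentence

Basic idea (bars 1-2) + its repetition (measures 3–4) form the presentation; fragmentation and cadence (mm. 5–8) form the continuation — the 8-bar whole is a sentence.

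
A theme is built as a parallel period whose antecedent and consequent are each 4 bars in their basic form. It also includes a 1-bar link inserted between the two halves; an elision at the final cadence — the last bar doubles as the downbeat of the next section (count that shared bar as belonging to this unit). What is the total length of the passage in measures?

9 measures

Basic parallel period: 4 + 4 = 8 bars.
8 (basic form) + 1 (link) = 9.
The elision shares a bar with the next section but does not change this unit's count.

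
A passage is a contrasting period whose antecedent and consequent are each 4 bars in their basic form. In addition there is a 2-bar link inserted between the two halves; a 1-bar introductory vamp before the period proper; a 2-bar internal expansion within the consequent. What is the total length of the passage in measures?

Basic contrasting period: 4 + 4 = 8 bars.
8 (basic form) + 2 (link) + 1 (introduction) + 2 (internal expansion) = 13.

13 measures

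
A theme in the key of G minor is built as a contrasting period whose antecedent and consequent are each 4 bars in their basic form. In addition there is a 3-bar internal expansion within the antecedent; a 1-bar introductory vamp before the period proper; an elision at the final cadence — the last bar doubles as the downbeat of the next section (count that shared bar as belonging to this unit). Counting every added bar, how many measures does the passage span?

12 measures

Basic contrasting period: 4 + 4 = 8 bars.
8 (basic form) + 3 (internal expansion) + 1 (introduction) = 12.
The elision shares a bar with the next section but does not change this unit's count.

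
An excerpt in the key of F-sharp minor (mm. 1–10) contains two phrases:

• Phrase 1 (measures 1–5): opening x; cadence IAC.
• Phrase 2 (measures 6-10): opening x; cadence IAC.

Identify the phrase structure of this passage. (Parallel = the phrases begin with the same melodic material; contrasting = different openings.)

Both phrases have the same opening (x) and the same cadence (imperfect authentic cadence): the second is a restatement, not a consequent, so this is a repeated phrase rather than a period.

repeated phrase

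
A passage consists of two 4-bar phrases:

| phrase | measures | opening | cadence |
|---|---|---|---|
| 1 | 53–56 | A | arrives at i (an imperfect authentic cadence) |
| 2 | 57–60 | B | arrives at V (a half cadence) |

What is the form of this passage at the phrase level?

phrase group

The second phrase closes with a half cadence, which is not stronger than the first phrase's imperfect authentic cadence; without a weak→strong cadential pair there is no antecedent–consequent relationship, so this is a phrase group rather than a period.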